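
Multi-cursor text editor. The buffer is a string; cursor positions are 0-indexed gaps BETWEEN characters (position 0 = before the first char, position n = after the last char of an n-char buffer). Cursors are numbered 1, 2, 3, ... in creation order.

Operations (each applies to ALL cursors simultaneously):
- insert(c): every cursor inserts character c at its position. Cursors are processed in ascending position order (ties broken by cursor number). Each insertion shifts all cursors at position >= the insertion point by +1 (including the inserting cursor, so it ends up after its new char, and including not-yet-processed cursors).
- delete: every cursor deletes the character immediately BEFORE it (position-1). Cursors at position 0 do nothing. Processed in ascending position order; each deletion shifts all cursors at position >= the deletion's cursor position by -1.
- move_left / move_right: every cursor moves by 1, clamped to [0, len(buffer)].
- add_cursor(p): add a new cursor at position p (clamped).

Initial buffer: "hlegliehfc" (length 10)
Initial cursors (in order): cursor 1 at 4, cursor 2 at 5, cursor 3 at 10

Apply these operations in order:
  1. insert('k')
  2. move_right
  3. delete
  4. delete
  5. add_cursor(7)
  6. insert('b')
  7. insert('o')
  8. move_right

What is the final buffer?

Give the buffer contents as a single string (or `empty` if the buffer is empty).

After op 1 (insert('k')): buffer="hlegklkiehfck" (len 13), cursors c1@5 c2@7 c3@13, authorship ....1.2.....3
After op 2 (move_right): buffer="hlegklkiehfck" (len 13), cursors c1@6 c2@8 c3@13, authorship ....1.2.....3
After op 3 (delete): buffer="hlegkkehfc" (len 10), cursors c1@5 c2@6 c3@10, authorship ....12....
After op 4 (delete): buffer="hlegehf" (len 7), cursors c1@4 c2@4 c3@7, authorship .......
After op 5 (add_cursor(7)): buffer="hlegehf" (len 7), cursors c1@4 c2@4 c3@7 c4@7, authorship .......
After op 6 (insert('b')): buffer="hlegbbehfbb" (len 11), cursors c1@6 c2@6 c3@11 c4@11, authorship ....12...34
After op 7 (insert('o')): buffer="hlegbbooehfbboo" (len 15), cursors c1@8 c2@8 c3@15 c4@15, authorship ....1212...3434
After op 8 (move_right): buffer="hlegbbooehfbboo" (len 15), cursors c1@9 c2@9 c3@15 c4@15, authorship ....1212...3434

Answer: hlegbbooehfbboo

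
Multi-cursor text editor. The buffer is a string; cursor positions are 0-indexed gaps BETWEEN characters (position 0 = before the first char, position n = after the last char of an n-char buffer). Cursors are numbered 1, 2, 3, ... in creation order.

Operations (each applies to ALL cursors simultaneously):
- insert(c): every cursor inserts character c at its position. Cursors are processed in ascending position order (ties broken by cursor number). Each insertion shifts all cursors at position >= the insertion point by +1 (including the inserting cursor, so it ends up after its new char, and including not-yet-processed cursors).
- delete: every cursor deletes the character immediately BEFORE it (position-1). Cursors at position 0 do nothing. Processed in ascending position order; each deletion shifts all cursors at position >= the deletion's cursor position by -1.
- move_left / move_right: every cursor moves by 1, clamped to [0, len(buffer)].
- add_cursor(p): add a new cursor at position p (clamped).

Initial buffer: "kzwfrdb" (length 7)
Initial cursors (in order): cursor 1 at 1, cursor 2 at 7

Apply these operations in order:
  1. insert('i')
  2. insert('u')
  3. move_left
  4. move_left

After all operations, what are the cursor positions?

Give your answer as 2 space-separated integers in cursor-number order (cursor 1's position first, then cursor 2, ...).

After op 1 (insert('i')): buffer="kizwfrdbi" (len 9), cursors c1@2 c2@9, authorship .1......2
After op 2 (insert('u')): buffer="kiuzwfrdbiu" (len 11), cursors c1@3 c2@11, authorship .11......22
After op 3 (move_left): buffer="kiuzwfrdbiu" (len 11), cursors c1@2 c2@10, authorship .11......22
After op 4 (move_left): buffer="kiuzwfrdbiu" (len 11), cursors c1@1 c2@9, authorship .11......22

Answer: 1 9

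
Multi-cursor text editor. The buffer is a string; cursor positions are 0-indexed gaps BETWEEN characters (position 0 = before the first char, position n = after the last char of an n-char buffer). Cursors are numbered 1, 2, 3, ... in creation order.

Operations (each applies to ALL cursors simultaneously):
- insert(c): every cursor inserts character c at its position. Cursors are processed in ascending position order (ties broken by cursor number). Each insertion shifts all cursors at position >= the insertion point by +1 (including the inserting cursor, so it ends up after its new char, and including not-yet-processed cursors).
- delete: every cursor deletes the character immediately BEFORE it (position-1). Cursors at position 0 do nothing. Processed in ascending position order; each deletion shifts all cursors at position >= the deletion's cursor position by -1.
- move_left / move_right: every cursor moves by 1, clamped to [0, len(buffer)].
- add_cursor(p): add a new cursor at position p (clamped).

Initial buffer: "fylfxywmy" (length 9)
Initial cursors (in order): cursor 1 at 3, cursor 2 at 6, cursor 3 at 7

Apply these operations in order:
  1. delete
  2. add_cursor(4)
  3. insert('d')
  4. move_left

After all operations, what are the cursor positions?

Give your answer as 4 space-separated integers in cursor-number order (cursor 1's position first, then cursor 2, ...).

Answer: 2 7 7 7

Derivation:
After op 1 (delete): buffer="fyfxmy" (len 6), cursors c1@2 c2@4 c3@4, authorship ......
After op 2 (add_cursor(4)): buffer="fyfxmy" (len 6), cursors c1@2 c2@4 c3@4 c4@4, authorship ......
After op 3 (insert('d')): buffer="fydfxdddmy" (len 10), cursors c1@3 c2@8 c3@8 c4@8, authorship ..1..234..
After op 4 (move_left): buffer="fydfxdddmy" (len 10), cursors c1@2 c2@7 c3@7 c4@7, authorship ..1..234..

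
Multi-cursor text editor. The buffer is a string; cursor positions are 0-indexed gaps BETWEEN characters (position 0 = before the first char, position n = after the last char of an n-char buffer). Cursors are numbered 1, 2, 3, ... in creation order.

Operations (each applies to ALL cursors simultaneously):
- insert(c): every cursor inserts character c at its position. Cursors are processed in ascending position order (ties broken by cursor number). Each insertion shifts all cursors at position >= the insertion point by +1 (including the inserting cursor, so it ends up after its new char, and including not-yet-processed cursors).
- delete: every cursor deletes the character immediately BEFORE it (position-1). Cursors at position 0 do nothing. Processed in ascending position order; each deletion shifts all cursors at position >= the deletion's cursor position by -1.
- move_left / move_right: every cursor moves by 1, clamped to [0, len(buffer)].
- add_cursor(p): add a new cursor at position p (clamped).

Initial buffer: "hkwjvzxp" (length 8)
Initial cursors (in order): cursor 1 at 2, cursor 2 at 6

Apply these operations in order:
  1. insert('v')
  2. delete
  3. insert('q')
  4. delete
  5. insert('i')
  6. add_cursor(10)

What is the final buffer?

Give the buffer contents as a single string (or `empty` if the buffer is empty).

Answer: hkiwjvzixp

Derivation:
After op 1 (insert('v')): buffer="hkvwjvzvxp" (len 10), cursors c1@3 c2@8, authorship ..1....2..
After op 2 (delete): buffer="hkwjvzxp" (len 8), cursors c1@2 c2@6, authorship ........
After op 3 (insert('q')): buffer="hkqwjvzqxp" (len 10), cursors c1@3 c2@8, authorship ..1....2..
After op 4 (delete): buffer="hkwjvzxp" (len 8), cursors c1@2 c2@6, authorship ........
After op 5 (insert('i')): buffer="hkiwjvzixp" (len 10), cursors c1@3 c2@8, authorship ..1....2..
After op 6 (add_cursor(10)): buffer="hkiwjvzixp" (len 10), cursors c1@3 c2@8 c3@10, authorship ..1....2..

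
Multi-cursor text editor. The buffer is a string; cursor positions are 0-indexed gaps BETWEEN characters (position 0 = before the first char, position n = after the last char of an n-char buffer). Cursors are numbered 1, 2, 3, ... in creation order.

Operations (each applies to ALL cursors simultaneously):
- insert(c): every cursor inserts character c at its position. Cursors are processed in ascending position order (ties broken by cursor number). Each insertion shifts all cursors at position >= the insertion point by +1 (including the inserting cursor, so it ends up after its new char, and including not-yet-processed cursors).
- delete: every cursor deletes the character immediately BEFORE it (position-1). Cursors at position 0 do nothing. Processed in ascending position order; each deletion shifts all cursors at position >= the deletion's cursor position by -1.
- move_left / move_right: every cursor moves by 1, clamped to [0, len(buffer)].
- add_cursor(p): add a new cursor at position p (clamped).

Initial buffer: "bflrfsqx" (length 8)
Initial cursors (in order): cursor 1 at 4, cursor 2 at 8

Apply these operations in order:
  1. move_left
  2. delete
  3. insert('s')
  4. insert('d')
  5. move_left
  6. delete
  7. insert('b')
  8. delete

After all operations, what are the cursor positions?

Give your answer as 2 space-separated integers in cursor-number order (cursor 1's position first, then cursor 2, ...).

Answer: 2 6

Derivation:
After op 1 (move_left): buffer="bflrfsqx" (len 8), cursors c1@3 c2@7, authorship ........
After op 2 (delete): buffer="bfrfsx" (len 6), cursors c1@2 c2@5, authorship ......
After op 3 (insert('s')): buffer="bfsrfssx" (len 8), cursors c1@3 c2@7, authorship ..1...2.
After op 4 (insert('d')): buffer="bfsdrfssdx" (len 10), cursors c1@4 c2@9, authorship ..11...22.
After op 5 (move_left): buffer="bfsdrfssdx" (len 10), cursors c1@3 c2@8, authorship ..11...22.
After op 6 (delete): buffer="bfdrfsdx" (len 8), cursors c1@2 c2@6, authorship ..1...2.
After op 7 (insert('b')): buffer="bfbdrfsbdx" (len 10), cursors c1@3 c2@8, authorship ..11...22.
After op 8 (delete): buffer="bfdrfsdx" (len 8), cursors c1@2 c2@6, authorship ..1...2.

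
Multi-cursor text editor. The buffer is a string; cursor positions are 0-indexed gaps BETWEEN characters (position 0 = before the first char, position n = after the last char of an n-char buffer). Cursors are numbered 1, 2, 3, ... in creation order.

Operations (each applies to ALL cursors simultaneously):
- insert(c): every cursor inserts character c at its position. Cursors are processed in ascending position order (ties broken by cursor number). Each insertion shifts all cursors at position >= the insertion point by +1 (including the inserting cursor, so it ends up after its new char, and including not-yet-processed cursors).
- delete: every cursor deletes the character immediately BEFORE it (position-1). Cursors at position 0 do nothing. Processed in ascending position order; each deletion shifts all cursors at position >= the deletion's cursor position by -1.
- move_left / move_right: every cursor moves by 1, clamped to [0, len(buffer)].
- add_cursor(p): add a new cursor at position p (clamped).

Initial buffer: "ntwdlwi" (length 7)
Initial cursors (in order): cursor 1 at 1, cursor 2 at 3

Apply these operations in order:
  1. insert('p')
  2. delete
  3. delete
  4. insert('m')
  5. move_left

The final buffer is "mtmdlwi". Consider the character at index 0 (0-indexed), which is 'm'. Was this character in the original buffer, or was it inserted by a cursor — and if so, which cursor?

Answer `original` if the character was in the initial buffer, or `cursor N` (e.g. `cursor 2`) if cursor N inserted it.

After op 1 (insert('p')): buffer="nptwpdlwi" (len 9), cursors c1@2 c2@5, authorship .1..2....
After op 2 (delete): buffer="ntwdlwi" (len 7), cursors c1@1 c2@3, authorship .......
After op 3 (delete): buffer="tdlwi" (len 5), cursors c1@0 c2@1, authorship .....
After op 4 (insert('m')): buffer="mtmdlwi" (len 7), cursors c1@1 c2@3, authorship 1.2....
After op 5 (move_left): buffer="mtmdlwi" (len 7), cursors c1@0 c2@2, authorship 1.2....
Authorship (.=original, N=cursor N): 1 . 2 . . . .
Index 0: author = 1

Answer: cursor 1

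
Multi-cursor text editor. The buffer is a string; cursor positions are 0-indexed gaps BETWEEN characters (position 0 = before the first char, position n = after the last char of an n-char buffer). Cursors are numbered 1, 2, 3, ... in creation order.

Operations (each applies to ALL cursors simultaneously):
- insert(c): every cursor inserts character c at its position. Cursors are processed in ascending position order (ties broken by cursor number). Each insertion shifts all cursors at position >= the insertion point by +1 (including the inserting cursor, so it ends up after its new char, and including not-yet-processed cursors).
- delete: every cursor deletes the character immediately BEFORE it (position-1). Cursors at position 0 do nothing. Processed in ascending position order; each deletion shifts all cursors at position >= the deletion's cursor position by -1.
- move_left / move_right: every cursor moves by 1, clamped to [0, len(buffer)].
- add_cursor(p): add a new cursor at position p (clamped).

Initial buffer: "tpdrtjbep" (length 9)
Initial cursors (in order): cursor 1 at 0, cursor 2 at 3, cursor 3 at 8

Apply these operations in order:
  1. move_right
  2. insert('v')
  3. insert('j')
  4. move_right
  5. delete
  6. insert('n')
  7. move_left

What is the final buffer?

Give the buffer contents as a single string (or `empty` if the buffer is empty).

Answer: tvjndrvjnjbepvn

Derivation:
After op 1 (move_right): buffer="tpdrtjbep" (len 9), cursors c1@1 c2@4 c3@9, authorship .........
After op 2 (insert('v')): buffer="tvpdrvtjbepv" (len 12), cursors c1@2 c2@6 c3@12, authorship .1...2.....3
After op 3 (insert('j')): buffer="tvjpdrvjtjbepvj" (len 15), cursors c1@3 c2@8 c3@15, authorship .11...22.....33
After op 4 (move_right): buffer="tvjpdrvjtjbepvj" (len 15), cursors c1@4 c2@9 c3@15, authorship .11...22.....33
After op 5 (delete): buffer="tvjdrvjjbepv" (len 12), cursors c1@3 c2@7 c3@12, authorship .11..22....3
After op 6 (insert('n')): buffer="tvjndrvjnjbepvn" (len 15), cursors c1@4 c2@9 c3@15, authorship .111..222....33
After op 7 (move_left): buffer="tvjndrvjnjbepvn" (len 15), cursors c1@3 c2@8 c3@14, authorship .111..222....33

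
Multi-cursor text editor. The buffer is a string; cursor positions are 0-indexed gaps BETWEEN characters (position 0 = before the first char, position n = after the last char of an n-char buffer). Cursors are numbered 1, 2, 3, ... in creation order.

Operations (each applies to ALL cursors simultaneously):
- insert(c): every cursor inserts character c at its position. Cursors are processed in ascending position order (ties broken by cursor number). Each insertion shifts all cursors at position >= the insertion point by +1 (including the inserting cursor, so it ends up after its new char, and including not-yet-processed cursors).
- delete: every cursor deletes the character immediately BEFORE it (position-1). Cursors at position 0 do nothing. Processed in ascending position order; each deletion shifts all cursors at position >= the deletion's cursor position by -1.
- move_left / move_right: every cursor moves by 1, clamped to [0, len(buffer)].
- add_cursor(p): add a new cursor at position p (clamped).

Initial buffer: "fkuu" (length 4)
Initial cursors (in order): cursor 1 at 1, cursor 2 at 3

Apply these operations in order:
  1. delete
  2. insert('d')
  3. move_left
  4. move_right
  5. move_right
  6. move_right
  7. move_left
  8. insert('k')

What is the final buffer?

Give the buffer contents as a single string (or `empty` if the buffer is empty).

Answer: dkkdku

Derivation:
After op 1 (delete): buffer="ku" (len 2), cursors c1@0 c2@1, authorship ..
After op 2 (insert('d')): buffer="dkdu" (len 4), cursors c1@1 c2@3, authorship 1.2.
After op 3 (move_left): buffer="dkdu" (len 4), cursors c1@0 c2@2, authorship 1.2.
After op 4 (move_right): buffer="dkdu" (len 4), cursors c1@1 c2@3, authorship 1.2.
After op 5 (move_right): buffer="dkdu" (len 4), cursors c1@2 c2@4, authorship 1.2.
After op 6 (move_right): buffer="dkdu" (len 4), cursors c1@3 c2@4, authorship 1.2.
After op 7 (move_left): buffer="dkdu" (len 4), cursors c1@2 c2@3, authorship 1.2.
After op 8 (insert('k')): buffer="dkkdku" (len 6), cursors c1@3 c2@5, authorship 1.122.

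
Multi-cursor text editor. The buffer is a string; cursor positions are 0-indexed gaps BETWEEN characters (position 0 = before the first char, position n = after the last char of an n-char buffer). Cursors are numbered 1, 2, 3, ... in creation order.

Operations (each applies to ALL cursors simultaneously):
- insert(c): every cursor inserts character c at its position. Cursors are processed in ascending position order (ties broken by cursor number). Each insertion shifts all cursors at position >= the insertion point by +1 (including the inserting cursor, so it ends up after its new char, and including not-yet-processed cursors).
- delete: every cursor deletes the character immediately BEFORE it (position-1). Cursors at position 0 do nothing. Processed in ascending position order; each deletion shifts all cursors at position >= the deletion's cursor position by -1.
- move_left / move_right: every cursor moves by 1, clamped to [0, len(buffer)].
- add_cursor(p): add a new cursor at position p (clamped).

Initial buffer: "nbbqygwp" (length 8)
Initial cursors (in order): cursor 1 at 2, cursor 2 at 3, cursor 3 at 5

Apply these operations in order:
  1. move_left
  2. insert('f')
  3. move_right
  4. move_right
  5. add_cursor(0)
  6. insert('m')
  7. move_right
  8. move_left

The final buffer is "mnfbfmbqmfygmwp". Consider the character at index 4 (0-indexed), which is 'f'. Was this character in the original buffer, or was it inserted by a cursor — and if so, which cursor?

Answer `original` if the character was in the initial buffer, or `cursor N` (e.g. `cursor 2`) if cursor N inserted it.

Answer: cursor 2

Derivation:
After op 1 (move_left): buffer="nbbqygwp" (len 8), cursors c1@1 c2@2 c3@4, authorship ........
After op 2 (insert('f')): buffer="nfbfbqfygwp" (len 11), cursors c1@2 c2@4 c3@7, authorship .1.2..3....
After op 3 (move_right): buffer="nfbfbqfygwp" (len 11), cursors c1@3 c2@5 c3@8, authorship .1.2..3....
After op 4 (move_right): buffer="nfbfbqfygwp" (len 11), cursors c1@4 c2@6 c3@9, authorship .1.2..3....
After op 5 (add_cursor(0)): buffer="nfbfbqfygwp" (len 11), cursors c4@0 c1@4 c2@6 c3@9, authorship .1.2..3....
After op 6 (insert('m')): buffer="mnfbfmbqmfygmwp" (len 15), cursors c4@1 c1@6 c2@9 c3@13, authorship 4.1.21..23..3..
After op 7 (move_right): buffer="mnfbfmbqmfygmwp" (len 15), cursors c4@2 c1@7 c2@10 c3@14, authorship 4.1.21..23..3..
After op 8 (move_left): buffer="mnfbfmbqmfygmwp" (len 15), cursors c4@1 c1@6 c2@9 c3@13, authorship 4.1.21..23..3..
Authorship (.=original, N=cursor N): 4 . 1 . 2 1 . . 2 3 . . 3 . .
Index 4: author = 2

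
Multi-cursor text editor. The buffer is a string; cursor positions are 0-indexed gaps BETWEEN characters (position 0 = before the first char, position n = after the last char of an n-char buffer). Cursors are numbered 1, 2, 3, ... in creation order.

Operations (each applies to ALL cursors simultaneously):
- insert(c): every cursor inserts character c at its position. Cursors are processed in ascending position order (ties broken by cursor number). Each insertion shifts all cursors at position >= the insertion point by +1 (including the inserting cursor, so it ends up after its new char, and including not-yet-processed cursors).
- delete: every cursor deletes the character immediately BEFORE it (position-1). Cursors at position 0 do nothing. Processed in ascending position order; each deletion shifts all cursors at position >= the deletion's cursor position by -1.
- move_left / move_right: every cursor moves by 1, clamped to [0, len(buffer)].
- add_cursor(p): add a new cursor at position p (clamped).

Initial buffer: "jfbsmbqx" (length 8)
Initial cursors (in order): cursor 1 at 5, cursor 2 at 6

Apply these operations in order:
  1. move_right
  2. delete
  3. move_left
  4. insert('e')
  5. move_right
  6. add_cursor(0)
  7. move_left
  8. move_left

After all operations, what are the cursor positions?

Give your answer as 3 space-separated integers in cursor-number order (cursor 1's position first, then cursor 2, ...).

After op 1 (move_right): buffer="jfbsmbqx" (len 8), cursors c1@6 c2@7, authorship ........
After op 2 (delete): buffer="jfbsmx" (len 6), cursors c1@5 c2@5, authorship ......
After op 3 (move_left): buffer="jfbsmx" (len 6), cursors c1@4 c2@4, authorship ......
After op 4 (insert('e')): buffer="jfbseemx" (len 8), cursors c1@6 c2@6, authorship ....12..
After op 5 (move_right): buffer="jfbseemx" (len 8), cursors c1@7 c2@7, authorship ....12..
After op 6 (add_cursor(0)): buffer="jfbseemx" (len 8), cursors c3@0 c1@7 c2@7, authorship ....12..
After op 7 (move_left): buffer="jfbseemx" (len 8), cursors c3@0 c1@6 c2@6, authorship ....12..
After op 8 (move_left): buffer="jfbseemx" (len 8), cursors c3@0 c1@5 c2@5, authorship ....12..

Answer: 5 5 0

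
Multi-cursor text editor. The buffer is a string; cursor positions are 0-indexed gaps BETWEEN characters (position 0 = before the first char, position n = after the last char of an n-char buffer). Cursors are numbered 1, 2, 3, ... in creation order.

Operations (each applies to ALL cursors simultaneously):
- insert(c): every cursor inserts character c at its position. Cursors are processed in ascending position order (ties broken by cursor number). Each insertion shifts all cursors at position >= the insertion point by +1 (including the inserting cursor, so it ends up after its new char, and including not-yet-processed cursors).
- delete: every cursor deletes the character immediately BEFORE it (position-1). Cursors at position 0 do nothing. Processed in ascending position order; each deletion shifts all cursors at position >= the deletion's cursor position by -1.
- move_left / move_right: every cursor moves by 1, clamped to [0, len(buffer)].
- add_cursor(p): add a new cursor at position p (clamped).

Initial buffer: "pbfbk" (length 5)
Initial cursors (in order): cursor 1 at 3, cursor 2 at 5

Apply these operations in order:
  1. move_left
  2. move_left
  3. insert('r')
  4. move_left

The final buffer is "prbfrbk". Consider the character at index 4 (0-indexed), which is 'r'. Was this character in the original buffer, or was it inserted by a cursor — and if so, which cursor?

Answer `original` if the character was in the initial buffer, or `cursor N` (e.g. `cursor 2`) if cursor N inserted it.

Answer: cursor 2

Derivation:
After op 1 (move_left): buffer="pbfbk" (len 5), cursors c1@2 c2@4, authorship .....
After op 2 (move_left): buffer="pbfbk" (len 5), cursors c1@1 c2@3, authorship .....
After op 3 (insert('r')): buffer="prbfrbk" (len 7), cursors c1@2 c2@5, authorship .1..2..
After op 4 (move_left): buffer="prbfrbk" (len 7), cursors c1@1 c2@4, authorship .1..2..
Authorship (.=original, N=cursor N): . 1 . . 2 . .
Index 4: author = 2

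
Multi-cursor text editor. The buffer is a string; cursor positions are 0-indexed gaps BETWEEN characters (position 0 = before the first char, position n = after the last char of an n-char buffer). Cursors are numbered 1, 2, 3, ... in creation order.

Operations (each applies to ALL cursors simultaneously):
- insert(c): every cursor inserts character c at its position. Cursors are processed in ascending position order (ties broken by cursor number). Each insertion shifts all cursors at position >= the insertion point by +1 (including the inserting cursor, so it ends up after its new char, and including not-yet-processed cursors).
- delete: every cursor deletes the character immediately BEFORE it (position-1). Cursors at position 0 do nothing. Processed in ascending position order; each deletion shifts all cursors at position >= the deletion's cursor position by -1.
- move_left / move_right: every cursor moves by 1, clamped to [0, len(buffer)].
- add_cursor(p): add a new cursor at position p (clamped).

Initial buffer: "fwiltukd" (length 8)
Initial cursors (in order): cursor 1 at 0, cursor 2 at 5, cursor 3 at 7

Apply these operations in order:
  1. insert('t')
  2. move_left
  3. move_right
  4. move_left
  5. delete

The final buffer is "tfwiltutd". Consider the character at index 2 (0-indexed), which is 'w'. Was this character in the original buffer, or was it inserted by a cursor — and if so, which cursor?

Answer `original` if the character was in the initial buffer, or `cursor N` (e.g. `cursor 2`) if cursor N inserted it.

After op 1 (insert('t')): buffer="tfwilttuktd" (len 11), cursors c1@1 c2@7 c3@10, authorship 1.....2..3.
After op 2 (move_left): buffer="tfwilttuktd" (len 11), cursors c1@0 c2@6 c3@9, authorship 1.....2..3.
After op 3 (move_right): buffer="tfwilttuktd" (len 11), cursors c1@1 c2@7 c3@10, authorship 1.....2..3.
After op 4 (move_left): buffer="tfwilttuktd" (len 11), cursors c1@0 c2@6 c3@9, authorship 1.....2..3.
After op 5 (delete): buffer="tfwiltutd" (len 9), cursors c1@0 c2@5 c3@7, authorship 1....2.3.
Authorship (.=original, N=cursor N): 1 . . . . 2 . 3 .
Index 2: author = original

Answer: original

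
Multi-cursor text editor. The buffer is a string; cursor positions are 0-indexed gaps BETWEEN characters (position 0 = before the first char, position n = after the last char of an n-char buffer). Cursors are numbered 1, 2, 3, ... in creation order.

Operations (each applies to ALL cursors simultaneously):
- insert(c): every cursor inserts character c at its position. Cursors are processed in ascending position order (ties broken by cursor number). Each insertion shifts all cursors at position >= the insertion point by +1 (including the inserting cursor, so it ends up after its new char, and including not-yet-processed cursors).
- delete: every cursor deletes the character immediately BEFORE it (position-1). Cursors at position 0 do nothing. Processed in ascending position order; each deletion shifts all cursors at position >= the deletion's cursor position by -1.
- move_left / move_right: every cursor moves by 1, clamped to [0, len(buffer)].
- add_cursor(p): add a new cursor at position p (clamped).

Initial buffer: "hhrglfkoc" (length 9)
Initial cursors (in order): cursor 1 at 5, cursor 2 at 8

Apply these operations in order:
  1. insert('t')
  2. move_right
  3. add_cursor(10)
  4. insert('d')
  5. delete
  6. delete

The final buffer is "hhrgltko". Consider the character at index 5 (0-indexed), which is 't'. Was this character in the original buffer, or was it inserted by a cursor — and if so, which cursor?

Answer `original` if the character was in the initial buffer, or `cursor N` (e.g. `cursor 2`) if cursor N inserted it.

After op 1 (insert('t')): buffer="hhrgltfkotc" (len 11), cursors c1@6 c2@10, authorship .....1...2.
After op 2 (move_right): buffer="hhrgltfkotc" (len 11), cursors c1@7 c2@11, authorship .....1...2.
After op 3 (add_cursor(10)): buffer="hhrgltfkotc" (len 11), cursors c1@7 c3@10 c2@11, authorship .....1...2.
After op 4 (insert('d')): buffer="hhrgltfdkotdcd" (len 14), cursors c1@8 c3@12 c2@14, authorship .....1.1..23.2
After op 5 (delete): buffer="hhrgltfkotc" (len 11), cursors c1@7 c3@10 c2@11, authorship .....1...2.
After op 6 (delete): buffer="hhrgltko" (len 8), cursors c1@6 c2@8 c3@8, authorship .....1..
Authorship (.=original, N=cursor N): . . . . . 1 . .
Index 5: author = 1

Answer: cursor 1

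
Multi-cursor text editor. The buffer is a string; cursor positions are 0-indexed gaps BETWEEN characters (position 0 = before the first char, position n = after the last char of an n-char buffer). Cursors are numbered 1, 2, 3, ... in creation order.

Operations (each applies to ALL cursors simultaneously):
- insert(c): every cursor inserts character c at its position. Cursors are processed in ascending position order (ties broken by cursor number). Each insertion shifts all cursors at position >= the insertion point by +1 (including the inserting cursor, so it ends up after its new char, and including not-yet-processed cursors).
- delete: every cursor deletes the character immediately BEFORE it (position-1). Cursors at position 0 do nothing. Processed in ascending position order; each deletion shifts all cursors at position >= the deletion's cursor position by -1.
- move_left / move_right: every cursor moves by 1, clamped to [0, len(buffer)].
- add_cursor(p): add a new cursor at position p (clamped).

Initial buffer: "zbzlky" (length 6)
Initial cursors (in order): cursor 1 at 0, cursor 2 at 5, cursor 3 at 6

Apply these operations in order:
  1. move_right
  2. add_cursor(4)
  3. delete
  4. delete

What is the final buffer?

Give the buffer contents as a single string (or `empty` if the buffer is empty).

After op 1 (move_right): buffer="zbzlky" (len 6), cursors c1@1 c2@6 c3@6, authorship ......
After op 2 (add_cursor(4)): buffer="zbzlky" (len 6), cursors c1@1 c4@4 c2@6 c3@6, authorship ......
After op 3 (delete): buffer="bz" (len 2), cursors c1@0 c2@2 c3@2 c4@2, authorship ..
After op 4 (delete): buffer="" (len 0), cursors c1@0 c2@0 c3@0 c4@0, authorship 

Answer: empty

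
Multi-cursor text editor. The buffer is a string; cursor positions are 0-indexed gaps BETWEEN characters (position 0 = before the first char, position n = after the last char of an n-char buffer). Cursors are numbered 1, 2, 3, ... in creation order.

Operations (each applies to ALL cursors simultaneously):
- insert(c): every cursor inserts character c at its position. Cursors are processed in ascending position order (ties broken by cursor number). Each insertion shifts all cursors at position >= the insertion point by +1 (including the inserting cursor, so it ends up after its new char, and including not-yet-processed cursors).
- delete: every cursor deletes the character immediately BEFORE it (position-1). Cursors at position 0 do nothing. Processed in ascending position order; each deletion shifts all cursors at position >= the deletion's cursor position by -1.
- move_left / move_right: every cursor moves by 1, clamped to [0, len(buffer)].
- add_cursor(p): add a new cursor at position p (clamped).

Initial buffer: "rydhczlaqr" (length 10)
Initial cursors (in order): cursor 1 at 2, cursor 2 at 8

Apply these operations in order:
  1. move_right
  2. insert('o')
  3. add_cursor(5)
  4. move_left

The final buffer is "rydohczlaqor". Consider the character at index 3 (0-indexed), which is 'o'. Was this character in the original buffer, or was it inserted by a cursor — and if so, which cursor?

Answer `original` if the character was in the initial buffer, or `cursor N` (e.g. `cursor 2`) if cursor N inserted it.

After op 1 (move_right): buffer="rydhczlaqr" (len 10), cursors c1@3 c2@9, authorship ..........
After op 2 (insert('o')): buffer="rydohczlaqor" (len 12), cursors c1@4 c2@11, authorship ...1......2.
After op 3 (add_cursor(5)): buffer="rydohczlaqor" (len 12), cursors c1@4 c3@5 c2@11, authorship ...1......2.
After op 4 (move_left): buffer="rydohczlaqor" (len 12), cursors c1@3 c3@4 c2@10, authorship ...1......2.
Authorship (.=original, N=cursor N): . . . 1 . . . . . . 2 .
Index 3: author = 1

Answer: cursor 1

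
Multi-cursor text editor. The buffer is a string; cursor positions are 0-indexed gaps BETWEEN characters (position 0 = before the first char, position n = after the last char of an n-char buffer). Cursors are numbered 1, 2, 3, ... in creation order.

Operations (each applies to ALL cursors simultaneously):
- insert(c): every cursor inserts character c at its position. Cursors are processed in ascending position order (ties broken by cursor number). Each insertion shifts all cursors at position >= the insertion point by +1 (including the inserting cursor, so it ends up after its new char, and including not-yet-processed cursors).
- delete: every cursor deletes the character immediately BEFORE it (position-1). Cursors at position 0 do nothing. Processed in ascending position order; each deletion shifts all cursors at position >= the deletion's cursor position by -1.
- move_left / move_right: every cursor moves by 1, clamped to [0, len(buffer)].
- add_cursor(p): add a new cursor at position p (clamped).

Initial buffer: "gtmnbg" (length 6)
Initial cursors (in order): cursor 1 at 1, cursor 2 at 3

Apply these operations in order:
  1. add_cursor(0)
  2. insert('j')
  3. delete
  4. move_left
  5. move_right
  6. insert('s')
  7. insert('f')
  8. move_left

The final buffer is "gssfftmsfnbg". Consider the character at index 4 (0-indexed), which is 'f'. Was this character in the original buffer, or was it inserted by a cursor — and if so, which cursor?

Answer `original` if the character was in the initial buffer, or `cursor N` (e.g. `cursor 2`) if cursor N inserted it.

Answer: cursor 3

Derivation:
After op 1 (add_cursor(0)): buffer="gtmnbg" (len 6), cursors c3@0 c1@1 c2@3, authorship ......
After op 2 (insert('j')): buffer="jgjtmjnbg" (len 9), cursors c3@1 c1@3 c2@6, authorship 3.1..2...
After op 3 (delete): buffer="gtmnbg" (len 6), cursors c3@0 c1@1 c2@3, authorship ......
After op 4 (move_left): buffer="gtmnbg" (len 6), cursors c1@0 c3@0 c2@2, authorship ......
After op 5 (move_right): buffer="gtmnbg" (len 6), cursors c1@1 c3@1 c2@3, authorship ......
After op 6 (insert('s')): buffer="gsstmsnbg" (len 9), cursors c1@3 c3@3 c2@6, authorship .13..2...
After op 7 (insert('f')): buffer="gssfftmsfnbg" (len 12), cursors c1@5 c3@5 c2@9, authorship .1313..22...
After op 8 (move_left): buffer="gssfftmsfnbg" (len 12), cursors c1@4 c3@4 c2@8, authorship .1313..22...
Authorship (.=original, N=cursor N): . 1 3 1 3 . . 2 2 . . .
Index 4: author = 3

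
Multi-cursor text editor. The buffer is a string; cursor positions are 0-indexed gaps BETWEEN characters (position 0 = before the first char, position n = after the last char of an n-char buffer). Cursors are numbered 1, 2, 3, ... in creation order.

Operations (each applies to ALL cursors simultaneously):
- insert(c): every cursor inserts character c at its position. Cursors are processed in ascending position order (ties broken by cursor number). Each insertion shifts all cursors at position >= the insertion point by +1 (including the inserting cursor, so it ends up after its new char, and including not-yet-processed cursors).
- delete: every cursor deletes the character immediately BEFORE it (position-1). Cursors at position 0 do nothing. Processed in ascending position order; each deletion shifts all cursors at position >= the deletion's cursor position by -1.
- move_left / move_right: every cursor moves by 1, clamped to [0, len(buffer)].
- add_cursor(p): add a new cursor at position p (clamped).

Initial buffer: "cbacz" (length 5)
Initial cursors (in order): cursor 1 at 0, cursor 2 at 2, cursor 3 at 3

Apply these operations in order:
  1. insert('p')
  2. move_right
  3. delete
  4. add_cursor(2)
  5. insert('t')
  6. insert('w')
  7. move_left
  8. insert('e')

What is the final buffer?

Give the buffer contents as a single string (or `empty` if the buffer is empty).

Answer: ptewbtewptewptewz

Derivation:
After op 1 (insert('p')): buffer="pcbpapcz" (len 8), cursors c1@1 c2@4 c3@6, authorship 1..2.3..
After op 2 (move_right): buffer="pcbpapcz" (len 8), cursors c1@2 c2@5 c3@7, authorship 1..2.3..
After op 3 (delete): buffer="pbppz" (len 5), cursors c1@1 c2@3 c3@4, authorship 1.23.
After op 4 (add_cursor(2)): buffer="pbppz" (len 5), cursors c1@1 c4@2 c2@3 c3@4, authorship 1.23.
After op 5 (insert('t')): buffer="ptbtptptz" (len 9), cursors c1@2 c4@4 c2@6 c3@8, authorship 11.42233.
After op 6 (insert('w')): buffer="ptwbtwptwptwz" (len 13), cursors c1@3 c4@6 c2@9 c3@12, authorship 111.44222333.
After op 7 (move_left): buffer="ptwbtwptwptwz" (len 13), cursors c1@2 c4@5 c2@8 c3@11, authorship 111.44222333.
After op 8 (insert('e')): buffer="ptewbtewptewptewz" (len 17), cursors c1@3 c4@7 c2@11 c3@15, authorship 1111.44422223333.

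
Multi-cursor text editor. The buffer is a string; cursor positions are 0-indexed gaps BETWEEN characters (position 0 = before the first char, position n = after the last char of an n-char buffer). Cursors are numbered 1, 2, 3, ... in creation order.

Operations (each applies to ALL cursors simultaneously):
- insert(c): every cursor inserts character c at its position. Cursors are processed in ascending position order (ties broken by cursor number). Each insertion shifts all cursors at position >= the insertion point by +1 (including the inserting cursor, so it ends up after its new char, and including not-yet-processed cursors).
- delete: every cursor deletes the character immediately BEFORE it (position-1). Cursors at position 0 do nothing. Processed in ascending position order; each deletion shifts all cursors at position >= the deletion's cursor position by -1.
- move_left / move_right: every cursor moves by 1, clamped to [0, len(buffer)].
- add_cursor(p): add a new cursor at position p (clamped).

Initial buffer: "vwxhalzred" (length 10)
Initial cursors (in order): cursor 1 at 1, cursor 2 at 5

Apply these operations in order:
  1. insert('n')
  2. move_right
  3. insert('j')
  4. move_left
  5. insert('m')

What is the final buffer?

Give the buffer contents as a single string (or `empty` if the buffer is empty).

After op 1 (insert('n')): buffer="vnwxhanlzred" (len 12), cursors c1@2 c2@7, authorship .1....2.....
After op 2 (move_right): buffer="vnwxhanlzred" (len 12), cursors c1@3 c2@8, authorship .1....2.....
After op 3 (insert('j')): buffer="vnwjxhanljzred" (len 14), cursors c1@4 c2@10, authorship .1.1...2.2....
After op 4 (move_left): buffer="vnwjxhanljzred" (len 14), cursors c1@3 c2@9, authorship .1.1...2.2....
After op 5 (insert('m')): buffer="vnwmjxhanlmjzred" (len 16), cursors c1@4 c2@11, authorship .1.11...2.22....

Answer: vnwmjxhanlmjzred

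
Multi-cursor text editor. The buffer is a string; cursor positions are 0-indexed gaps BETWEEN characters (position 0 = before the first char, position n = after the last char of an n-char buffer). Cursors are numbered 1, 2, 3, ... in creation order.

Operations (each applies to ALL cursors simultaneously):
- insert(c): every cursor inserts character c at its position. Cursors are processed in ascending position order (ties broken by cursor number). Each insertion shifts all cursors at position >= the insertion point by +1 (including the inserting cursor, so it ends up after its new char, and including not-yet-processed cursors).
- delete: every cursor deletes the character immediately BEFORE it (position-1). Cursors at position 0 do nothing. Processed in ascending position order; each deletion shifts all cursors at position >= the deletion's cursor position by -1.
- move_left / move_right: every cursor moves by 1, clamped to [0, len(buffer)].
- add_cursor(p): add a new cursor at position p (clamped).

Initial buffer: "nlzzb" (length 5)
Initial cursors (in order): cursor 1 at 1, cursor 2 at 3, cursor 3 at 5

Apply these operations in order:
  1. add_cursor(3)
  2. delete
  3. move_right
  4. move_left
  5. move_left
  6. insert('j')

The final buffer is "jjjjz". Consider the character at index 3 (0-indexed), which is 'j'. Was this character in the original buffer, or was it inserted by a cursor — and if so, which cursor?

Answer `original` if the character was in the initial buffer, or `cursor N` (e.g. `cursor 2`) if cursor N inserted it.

After op 1 (add_cursor(3)): buffer="nlzzb" (len 5), cursors c1@1 c2@3 c4@3 c3@5, authorship .....
After op 2 (delete): buffer="z" (len 1), cursors c1@0 c2@0 c4@0 c3@1, authorship .
After op 3 (move_right): buffer="z" (len 1), cursors c1@1 c2@1 c3@1 c4@1, authorship .
After op 4 (move_left): buffer="z" (len 1), cursors c1@0 c2@0 c3@0 c4@0, authorship .
After op 5 (move_left): buffer="z" (len 1), cursors c1@0 c2@0 c3@0 c4@0, authorship .
After op 6 (insert('j')): buffer="jjjjz" (len 5), cursors c1@4 c2@4 c3@4 c4@4, authorship 1234.
Authorship (.=original, N=cursor N): 1 2 3 4 .
Index 3: author = 4

Answer: cursor 4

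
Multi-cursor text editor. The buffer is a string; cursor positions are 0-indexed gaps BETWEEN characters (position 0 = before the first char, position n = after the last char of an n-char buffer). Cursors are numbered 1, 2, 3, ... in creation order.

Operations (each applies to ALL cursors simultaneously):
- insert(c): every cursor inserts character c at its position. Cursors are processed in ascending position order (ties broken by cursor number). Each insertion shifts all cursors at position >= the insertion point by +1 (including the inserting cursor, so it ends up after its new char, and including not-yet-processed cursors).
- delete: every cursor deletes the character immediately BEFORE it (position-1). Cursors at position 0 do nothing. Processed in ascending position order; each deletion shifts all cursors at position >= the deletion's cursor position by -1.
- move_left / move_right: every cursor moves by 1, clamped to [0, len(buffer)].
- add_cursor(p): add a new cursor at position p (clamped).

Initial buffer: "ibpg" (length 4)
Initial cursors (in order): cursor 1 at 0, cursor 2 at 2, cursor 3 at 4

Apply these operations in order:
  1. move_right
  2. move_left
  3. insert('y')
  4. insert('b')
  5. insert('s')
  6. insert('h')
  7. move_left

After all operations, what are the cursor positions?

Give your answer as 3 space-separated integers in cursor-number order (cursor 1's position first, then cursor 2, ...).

After op 1 (move_right): buffer="ibpg" (len 4), cursors c1@1 c2@3 c3@4, authorship ....
After op 2 (move_left): buffer="ibpg" (len 4), cursors c1@0 c2@2 c3@3, authorship ....
After op 3 (insert('y')): buffer="yibypyg" (len 7), cursors c1@1 c2@4 c3@6, authorship 1..2.3.
After op 4 (insert('b')): buffer="ybibybpybg" (len 10), cursors c1@2 c2@6 c3@9, authorship 11..22.33.
After op 5 (insert('s')): buffer="ybsibybspybsg" (len 13), cursors c1@3 c2@8 c3@12, authorship 111..222.333.
After op 6 (insert('h')): buffer="ybshibybshpybshg" (len 16), cursors c1@4 c2@10 c3@15, authorship 1111..2222.3333.
After op 7 (move_left): buffer="ybshibybshpybshg" (len 16), cursors c1@3 c2@9 c3@14, authorship 1111..2222.3333.

Answer: 3 9 14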